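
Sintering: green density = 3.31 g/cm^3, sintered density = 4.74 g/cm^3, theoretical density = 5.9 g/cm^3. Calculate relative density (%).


Relative = 4.74 / 5.9 * 100 = 80.3%

80.3


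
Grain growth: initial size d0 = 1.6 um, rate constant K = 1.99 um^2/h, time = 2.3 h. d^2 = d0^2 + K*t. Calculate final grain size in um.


d^2 = 1.6^2 + 1.99*2.3 = 7.137
d = sqrt(7.137) = 2.67 um

2.67


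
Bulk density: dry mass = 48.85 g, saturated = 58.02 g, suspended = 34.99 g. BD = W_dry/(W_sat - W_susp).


BD = 48.85 / (58.02 - 34.99) = 48.85 / 23.03 = 2.121 g/cm^3

2.121


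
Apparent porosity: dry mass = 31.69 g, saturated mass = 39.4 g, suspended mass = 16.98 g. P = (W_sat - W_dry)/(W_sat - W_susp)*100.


P = (39.4 - 31.69) / (39.4 - 16.98) * 100 = 7.71 / 22.42 * 100 = 34.4%

34.4


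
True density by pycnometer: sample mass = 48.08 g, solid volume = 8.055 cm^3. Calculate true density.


TD = 48.08 / 8.055 = 5.969 g/cm^3

5.969


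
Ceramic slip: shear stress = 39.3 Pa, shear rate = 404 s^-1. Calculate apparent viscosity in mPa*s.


eta = tau/gamma * 1000 = 39.3/404 * 1000 = 97.3 mPa*s

97.3


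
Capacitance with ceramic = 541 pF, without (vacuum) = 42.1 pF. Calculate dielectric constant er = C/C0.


er = 541 / 42.1 = 12.85

12.85


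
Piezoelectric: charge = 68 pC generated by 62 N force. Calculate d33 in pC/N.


d33 = 68 / 62 = 1.1 pC/N

1.1


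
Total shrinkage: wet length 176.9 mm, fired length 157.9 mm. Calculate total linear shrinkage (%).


TS = (176.9 - 157.9) / 176.9 * 100 = 10.74%

10.74


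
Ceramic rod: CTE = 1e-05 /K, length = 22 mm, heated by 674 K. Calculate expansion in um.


dL = 1e-05 * 22 * 674 * 1000 = 148.28 um

148.28


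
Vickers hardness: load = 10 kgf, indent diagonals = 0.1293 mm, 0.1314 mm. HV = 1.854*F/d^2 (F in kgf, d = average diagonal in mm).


d_avg = (0.1293+0.1314)/2 = 0.13035 mm
HV = 1.854*10/0.13035^2 = 1091

1091


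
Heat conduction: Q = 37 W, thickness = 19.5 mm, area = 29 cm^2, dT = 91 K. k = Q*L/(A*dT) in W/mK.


k = 37*19.5/1000/(29/10000*91) = 2.73 W/mK

2.73


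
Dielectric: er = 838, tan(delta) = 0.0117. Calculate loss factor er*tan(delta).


Loss = 838 * 0.0117 = 9.805

9.805


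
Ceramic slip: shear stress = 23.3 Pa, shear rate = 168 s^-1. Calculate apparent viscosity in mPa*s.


eta = tau/gamma * 1000 = 23.3/168 * 1000 = 138.7 mPa*s

138.7


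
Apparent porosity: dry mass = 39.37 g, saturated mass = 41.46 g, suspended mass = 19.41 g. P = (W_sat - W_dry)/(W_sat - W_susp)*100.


P = (41.46 - 39.37) / (41.46 - 19.41) * 100 = 2.09 / 22.05 * 100 = 9.5%

9.5


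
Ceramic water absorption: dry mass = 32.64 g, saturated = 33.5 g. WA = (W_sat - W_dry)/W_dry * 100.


WA = (33.5 - 32.64) / 32.64 * 100 = 2.63%

2.63


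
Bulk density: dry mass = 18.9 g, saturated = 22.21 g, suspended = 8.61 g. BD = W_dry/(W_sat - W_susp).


BD = 18.9 / (22.21 - 8.61) = 18.9 / 13.6 = 1.39 g/cm^3

1.39


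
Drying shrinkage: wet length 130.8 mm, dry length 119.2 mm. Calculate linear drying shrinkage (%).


DS = (130.8 - 119.2) / 130.8 * 100 = 8.87%

8.87


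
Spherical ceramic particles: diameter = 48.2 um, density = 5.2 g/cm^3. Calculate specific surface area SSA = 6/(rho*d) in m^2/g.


SSA = 6 / (5.2 * 48.2) = 0.024 m^2/g

0.024


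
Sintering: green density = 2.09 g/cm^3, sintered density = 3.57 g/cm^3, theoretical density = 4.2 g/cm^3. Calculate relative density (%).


Relative = 3.57 / 4.2 * 100 = 85.0%

85.0


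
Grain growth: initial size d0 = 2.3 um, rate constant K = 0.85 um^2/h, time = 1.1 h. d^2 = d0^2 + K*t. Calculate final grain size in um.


d^2 = 2.3^2 + 0.85*1.1 = 6.225
d = sqrt(6.225) = 2.49 um

2.49


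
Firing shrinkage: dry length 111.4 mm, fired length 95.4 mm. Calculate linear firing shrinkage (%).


FS = (111.4 - 95.4) / 111.4 * 100 = 14.36%

14.36


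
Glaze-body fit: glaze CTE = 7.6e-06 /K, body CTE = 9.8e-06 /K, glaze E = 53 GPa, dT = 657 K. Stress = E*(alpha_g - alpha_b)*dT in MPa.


Stress = 53*1000*(7.6e-06 - 9.8e-06)*657 = -76.6 MPa

-76.6


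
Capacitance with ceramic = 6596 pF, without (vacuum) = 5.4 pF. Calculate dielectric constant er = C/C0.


er = 6596 / 5.4 = 1221.48

1221.48


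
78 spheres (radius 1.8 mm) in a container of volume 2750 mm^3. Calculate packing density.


V_sphere = 4/3*pi*1.8^3 = 24.429 mm^3
Total V = 78*24.429 = 1905.462 mm^3
PD = 1905.462 / 2750 = 0.693

0.693


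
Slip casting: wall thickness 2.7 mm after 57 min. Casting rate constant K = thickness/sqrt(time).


K = 2.7 / sqrt(57) = 2.7 / 7.5498 = 0.358 mm/min^0.5

0.358


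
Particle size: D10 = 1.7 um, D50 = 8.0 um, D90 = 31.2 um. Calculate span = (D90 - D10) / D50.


Span = (31.2 - 1.7) / 8.0 = 29.5 / 8.0 = 3.688

3.688


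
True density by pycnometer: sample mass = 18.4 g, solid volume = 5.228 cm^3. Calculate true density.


TD = 18.4 / 5.228 = 3.52 g/cm^3

3.52


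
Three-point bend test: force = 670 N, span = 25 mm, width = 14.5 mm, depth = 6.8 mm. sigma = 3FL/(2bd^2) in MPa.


sigma = 3*670*25/(2*14.5*6.8^2) = 37.5 MPa

37.5


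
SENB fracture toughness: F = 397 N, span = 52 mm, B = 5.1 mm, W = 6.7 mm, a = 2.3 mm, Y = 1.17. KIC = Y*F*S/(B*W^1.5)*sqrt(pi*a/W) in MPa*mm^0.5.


KIC = 1.17*397*52/(5.1*6.7^1.5)*sqrt(pi*2.3/6.7) = 283.6

283.6


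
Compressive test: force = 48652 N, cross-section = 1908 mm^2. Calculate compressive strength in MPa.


CS = 48652 / 1908 = 25.5 MPa

25.5


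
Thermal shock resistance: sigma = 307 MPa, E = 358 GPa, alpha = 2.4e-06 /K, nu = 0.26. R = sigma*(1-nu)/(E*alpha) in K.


R = 307*(1-0.26)/(358*1000*2.4e-06) = 264 K

264


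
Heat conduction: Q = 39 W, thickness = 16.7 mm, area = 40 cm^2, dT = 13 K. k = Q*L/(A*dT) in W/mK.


k = 39*16.7/1000/(40/10000*13) = 12.53 W/mK

12.53


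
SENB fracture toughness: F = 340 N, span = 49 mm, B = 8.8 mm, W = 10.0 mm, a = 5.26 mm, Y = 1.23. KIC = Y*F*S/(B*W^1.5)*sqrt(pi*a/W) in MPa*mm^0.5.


KIC = 1.23*340*49/(8.8*10.0^1.5)*sqrt(pi*5.26/10.0) = 94.66

94.66


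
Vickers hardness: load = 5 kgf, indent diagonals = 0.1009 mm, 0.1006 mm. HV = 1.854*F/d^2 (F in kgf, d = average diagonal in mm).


d_avg = (0.1009+0.1006)/2 = 0.10075 mm
HV = 1.854*5/0.10075^2 = 913

913


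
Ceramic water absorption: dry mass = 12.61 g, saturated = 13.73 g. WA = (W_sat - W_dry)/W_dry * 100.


WA = (13.73 - 12.61) / 12.61 * 100 = 8.88%

8.88


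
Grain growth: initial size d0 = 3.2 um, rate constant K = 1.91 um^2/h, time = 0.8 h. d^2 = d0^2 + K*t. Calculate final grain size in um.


d^2 = 3.2^2 + 1.91*0.8 = 11.768
d = sqrt(11.768) = 3.43 um

3.43


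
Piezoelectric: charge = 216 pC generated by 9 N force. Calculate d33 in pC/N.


d33 = 216 / 9 = 24.0 pC/N

24.0


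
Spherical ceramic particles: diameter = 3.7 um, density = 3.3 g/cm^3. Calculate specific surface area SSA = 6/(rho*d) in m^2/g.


SSA = 6 / (3.3 * 3.7) = 0.491 m^2/g

0.491


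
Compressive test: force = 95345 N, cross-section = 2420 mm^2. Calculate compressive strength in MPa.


CS = 95345 / 2420 = 39.4 MPa

39.4


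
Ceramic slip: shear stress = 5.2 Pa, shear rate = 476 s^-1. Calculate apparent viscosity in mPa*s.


eta = tau/gamma * 1000 = 5.2/476 * 1000 = 10.9 mPa*s

10.9


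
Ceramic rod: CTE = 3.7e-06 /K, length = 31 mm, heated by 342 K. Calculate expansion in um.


dL = 3.7e-06 * 31 * 342 * 1000 = 39.227 um

39.227


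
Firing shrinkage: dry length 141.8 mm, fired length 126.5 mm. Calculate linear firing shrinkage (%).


FS = (141.8 - 126.5) / 141.8 * 100 = 10.79%

10.79


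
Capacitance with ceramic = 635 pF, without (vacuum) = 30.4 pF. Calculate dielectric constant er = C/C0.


er = 635 / 30.4 = 20.89

20.89


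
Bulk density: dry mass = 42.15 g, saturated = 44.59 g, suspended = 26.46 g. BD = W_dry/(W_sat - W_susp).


BD = 42.15 / (44.59 - 26.46) = 42.15 / 18.13 = 2.325 g/cm^3

2.325


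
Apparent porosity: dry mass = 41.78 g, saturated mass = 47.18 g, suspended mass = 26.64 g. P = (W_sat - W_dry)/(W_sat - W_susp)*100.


P = (47.18 - 41.78) / (47.18 - 26.64) * 100 = 5.4 / 20.54 * 100 = 26.3%

26.3


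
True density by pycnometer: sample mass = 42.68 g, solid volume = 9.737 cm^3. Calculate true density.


TD = 42.68 / 9.737 = 4.383 g/cm^3

4.383


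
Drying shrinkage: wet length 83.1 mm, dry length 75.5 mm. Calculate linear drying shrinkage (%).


DS = (83.1 - 75.5) / 83.1 * 100 = 9.15%

9.15


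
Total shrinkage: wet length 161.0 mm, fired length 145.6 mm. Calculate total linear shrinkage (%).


TS = (161.0 - 145.6) / 161.0 * 100 = 9.57%

9.57


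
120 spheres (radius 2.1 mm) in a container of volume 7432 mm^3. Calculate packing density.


V_sphere = 4/3*pi*2.1^3 = 38.7924 mm^3
Total V = 120*38.7924 = 4655.088 mm^3
PD = 4655.088 / 7432 = 0.626

0.626


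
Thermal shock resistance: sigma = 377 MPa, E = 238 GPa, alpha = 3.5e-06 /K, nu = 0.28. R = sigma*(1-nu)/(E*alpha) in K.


R = 377*(1-0.28)/(238*1000*3.5e-06) = 326 K

326


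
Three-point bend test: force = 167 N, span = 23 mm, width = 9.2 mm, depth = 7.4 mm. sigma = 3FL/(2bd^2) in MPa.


sigma = 3*167*23/(2*9.2*7.4^2) = 11.4 MPa

11.4


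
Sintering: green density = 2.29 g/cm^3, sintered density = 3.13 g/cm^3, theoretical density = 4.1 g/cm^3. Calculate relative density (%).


Relative = 3.13 / 4.1 * 100 = 76.3%

76.3


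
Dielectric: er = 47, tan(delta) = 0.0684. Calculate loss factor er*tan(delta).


Loss = 47 * 0.0684 = 3.215

3.215


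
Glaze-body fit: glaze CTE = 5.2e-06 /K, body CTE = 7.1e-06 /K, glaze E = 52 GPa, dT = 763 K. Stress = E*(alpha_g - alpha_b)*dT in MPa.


Stress = 52*1000*(5.2e-06 - 7.1e-06)*763 = -75.4 MPa

-75.4


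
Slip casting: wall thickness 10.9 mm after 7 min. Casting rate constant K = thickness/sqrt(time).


K = 10.9 / sqrt(7) = 10.9 / 2.6458 = 4.12 mm/min^0.5

4.12


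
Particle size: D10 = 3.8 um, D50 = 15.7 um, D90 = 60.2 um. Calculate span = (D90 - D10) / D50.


Span = (60.2 - 3.8) / 15.7 = 56.4 / 15.7 = 3.592

3.592


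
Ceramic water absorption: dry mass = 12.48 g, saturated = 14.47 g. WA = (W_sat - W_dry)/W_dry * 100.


WA = (14.47 - 12.48) / 12.48 * 100 = 15.95%

15.95


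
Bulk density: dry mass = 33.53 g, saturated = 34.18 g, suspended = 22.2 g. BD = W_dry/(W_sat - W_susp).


BD = 33.53 / (34.18 - 22.2) = 33.53 / 11.98 = 2.799 g/cm^3

2.799


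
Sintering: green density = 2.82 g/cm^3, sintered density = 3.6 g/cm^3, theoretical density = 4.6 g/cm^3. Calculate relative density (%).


Relative = 3.6 / 4.6 * 100 = 78.3%

78.3


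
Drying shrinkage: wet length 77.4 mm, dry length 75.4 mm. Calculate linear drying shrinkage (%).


DS = (77.4 - 75.4) / 77.4 * 100 = 2.58%

2.58


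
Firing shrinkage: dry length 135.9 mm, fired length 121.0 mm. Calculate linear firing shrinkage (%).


FS = (135.9 - 121.0) / 135.9 * 100 = 10.96%

10.96


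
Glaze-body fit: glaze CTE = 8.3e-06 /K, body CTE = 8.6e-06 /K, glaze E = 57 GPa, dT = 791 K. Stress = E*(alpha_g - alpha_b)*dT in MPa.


Stress = 57*1000*(8.3e-06 - 8.6e-06)*791 = -13.5 MPa

-13.5


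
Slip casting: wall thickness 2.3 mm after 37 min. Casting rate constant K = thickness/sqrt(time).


K = 2.3 / sqrt(37) = 2.3 / 6.0828 = 0.378 mm/min^0.5

0.378


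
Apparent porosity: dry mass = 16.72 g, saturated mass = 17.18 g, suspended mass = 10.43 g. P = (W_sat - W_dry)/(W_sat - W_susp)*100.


P = (17.18 - 16.72) / (17.18 - 10.43) * 100 = 0.46 / 6.75 * 100 = 6.8%

6.8


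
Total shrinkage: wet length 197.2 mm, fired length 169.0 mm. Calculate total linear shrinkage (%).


TS = (197.2 - 169.0) / 197.2 * 100 = 14.3%

14.3


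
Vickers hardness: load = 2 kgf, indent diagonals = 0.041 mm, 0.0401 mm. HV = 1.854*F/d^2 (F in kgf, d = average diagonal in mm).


d_avg = (0.041+0.0401)/2 = 0.04055 mm
HV = 1.854*2/0.04055^2 = 2255

2255


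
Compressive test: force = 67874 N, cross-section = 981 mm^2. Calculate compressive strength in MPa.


CS = 67874 / 981 = 69.2 MPa

69.2


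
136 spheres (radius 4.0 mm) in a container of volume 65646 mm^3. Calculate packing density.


V_sphere = 4/3*pi*4.0^3 = 268.0826 mm^3
Total V = 136*268.0826 = 36459.2336 mm^3
PD = 36459.2336 / 65646 = 0.555

0.555


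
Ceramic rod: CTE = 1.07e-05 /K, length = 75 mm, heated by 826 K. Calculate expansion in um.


dL = 1.07e-05 * 75 * 826 * 1000 = 662.865 um

662.865


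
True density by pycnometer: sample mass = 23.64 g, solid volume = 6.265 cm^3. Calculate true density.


TD = 23.64 / 6.265 = 3.773 g/cm^3

3.773


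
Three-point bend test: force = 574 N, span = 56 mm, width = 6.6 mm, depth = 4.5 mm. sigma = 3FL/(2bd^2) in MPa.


sigma = 3*574*56/(2*6.6*4.5^2) = 360.8 MPa

360.8


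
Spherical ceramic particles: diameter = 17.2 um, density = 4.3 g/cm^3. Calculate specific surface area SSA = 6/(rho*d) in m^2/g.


SSA = 6 / (4.3 * 17.2) = 0.081 m^2/g

0.081


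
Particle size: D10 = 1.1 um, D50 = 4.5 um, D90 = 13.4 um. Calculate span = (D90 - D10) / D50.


Span = (13.4 - 1.1) / 4.5 = 12.3 / 4.5 = 2.733

2.733


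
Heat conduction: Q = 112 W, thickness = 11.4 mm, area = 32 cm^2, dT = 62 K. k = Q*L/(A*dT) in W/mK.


k = 112*11.4/1000/(32/10000*62) = 6.44 W/mK

6.44


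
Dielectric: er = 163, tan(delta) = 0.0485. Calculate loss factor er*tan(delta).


Loss = 163 * 0.0485 = 7.906

7.906


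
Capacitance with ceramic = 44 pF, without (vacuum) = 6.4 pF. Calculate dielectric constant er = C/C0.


er = 44 / 6.4 = 6.88

6.88


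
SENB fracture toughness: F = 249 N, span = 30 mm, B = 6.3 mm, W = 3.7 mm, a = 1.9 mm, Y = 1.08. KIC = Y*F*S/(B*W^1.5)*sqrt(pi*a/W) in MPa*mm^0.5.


KIC = 1.08*249*30/(6.3*3.7^1.5)*sqrt(pi*1.9/3.7) = 228.53

228.53


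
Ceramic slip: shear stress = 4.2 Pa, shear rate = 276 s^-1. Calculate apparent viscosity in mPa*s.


eta = tau/gamma * 1000 = 4.2/276 * 1000 = 15.2 mPa*s

15.2


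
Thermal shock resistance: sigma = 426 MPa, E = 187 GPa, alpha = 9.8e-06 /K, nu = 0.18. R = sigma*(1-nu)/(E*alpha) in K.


R = 426*(1-0.18)/(187*1000*9.8e-06) = 191 K

191


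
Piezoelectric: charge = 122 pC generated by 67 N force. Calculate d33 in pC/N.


d33 = 122 / 67 = 1.8 pC/N

1.8


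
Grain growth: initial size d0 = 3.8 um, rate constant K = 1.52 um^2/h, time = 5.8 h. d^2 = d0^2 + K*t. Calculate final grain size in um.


d^2 = 3.8^2 + 1.52*5.8 = 23.256
d = sqrt(23.256) = 4.82 um

4.82


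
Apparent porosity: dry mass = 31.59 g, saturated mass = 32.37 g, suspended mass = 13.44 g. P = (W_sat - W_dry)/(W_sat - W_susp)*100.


P = (32.37 - 31.59) / (32.37 - 13.44) * 100 = 0.78 / 18.93 * 100 = 4.1%

4.1


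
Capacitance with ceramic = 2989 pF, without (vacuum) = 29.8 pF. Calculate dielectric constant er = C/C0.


er = 2989 / 29.8 = 100.3

100.3


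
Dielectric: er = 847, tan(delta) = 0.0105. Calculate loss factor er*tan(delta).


Loss = 847 * 0.0105 = 8.894

8.894


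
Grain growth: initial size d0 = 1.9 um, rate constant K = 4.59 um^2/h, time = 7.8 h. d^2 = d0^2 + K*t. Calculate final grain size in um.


d^2 = 1.9^2 + 4.59*7.8 = 39.412
d = sqrt(39.412) = 6.28 um

6.28


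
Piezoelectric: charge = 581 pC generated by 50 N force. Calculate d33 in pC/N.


d33 = 581 / 50 = 11.6 pC/N

11.6


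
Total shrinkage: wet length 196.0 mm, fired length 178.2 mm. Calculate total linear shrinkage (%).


TS = (196.0 - 178.2) / 196.0 * 100 = 9.08%

9.08


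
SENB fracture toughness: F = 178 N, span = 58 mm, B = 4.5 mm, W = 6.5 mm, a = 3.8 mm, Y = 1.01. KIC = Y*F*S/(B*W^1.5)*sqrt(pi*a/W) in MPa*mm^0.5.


KIC = 1.01*178*58/(4.5*6.5^1.5)*sqrt(pi*3.8/6.5) = 189.49

189.49


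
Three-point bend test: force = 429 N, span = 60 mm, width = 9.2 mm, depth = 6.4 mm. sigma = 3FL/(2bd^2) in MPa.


sigma = 3*429*60/(2*9.2*6.4^2) = 102.5 MPa

102.5


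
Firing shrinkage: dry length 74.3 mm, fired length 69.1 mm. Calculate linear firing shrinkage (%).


FS = (74.3 - 69.1) / 74.3 * 100 = 7.0%

7.0


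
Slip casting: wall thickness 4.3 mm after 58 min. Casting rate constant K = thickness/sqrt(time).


K = 4.3 / sqrt(58) = 4.3 / 7.6158 = 0.565 mm/min^0.5

0.565


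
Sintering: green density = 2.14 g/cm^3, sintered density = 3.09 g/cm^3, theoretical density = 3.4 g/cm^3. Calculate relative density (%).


Relative = 3.09 / 3.4 * 100 = 90.9%

90.9


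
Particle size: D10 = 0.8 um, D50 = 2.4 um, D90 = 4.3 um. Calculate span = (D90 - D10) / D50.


Span = (4.3 - 0.8) / 2.4 = 3.5 / 2.4 = 1.458

1.458


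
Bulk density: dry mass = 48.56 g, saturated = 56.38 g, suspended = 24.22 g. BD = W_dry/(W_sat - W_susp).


BD = 48.56 / (56.38 - 24.22) = 48.56 / 32.16 = 1.51 g/cm^3

1.51


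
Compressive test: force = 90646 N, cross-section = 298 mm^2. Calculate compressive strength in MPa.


CS = 90646 / 298 = 304.2 MPa

304.2


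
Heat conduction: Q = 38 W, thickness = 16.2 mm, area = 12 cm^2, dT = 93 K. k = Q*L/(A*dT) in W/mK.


k = 38*16.2/1000/(12/10000*93) = 5.52 W/mK

5.52


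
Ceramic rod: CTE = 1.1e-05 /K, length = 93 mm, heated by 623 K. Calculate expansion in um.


dL = 1.1e-05 * 93 * 623 * 1000 = 637.329 um

637.329


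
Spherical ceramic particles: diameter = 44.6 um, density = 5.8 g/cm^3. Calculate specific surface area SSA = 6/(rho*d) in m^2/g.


SSA = 6 / (5.8 * 44.6) = 0.023 m^2/g

0.023


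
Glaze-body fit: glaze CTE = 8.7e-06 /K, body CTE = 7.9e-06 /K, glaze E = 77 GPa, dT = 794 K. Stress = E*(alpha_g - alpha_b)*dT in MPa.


Stress = 77*1000*(8.7e-06 - 7.9e-06)*794 = 48.9 MPa

48.9


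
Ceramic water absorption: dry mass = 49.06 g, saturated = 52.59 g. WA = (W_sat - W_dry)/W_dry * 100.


WA = (52.59 - 49.06) / 49.06 * 100 = 7.2%

7.2


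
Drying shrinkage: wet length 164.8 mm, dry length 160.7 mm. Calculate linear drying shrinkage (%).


DS = (164.8 - 160.7) / 164.8 * 100 = 2.49%

2.49


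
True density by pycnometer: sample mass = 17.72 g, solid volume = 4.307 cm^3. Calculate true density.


TD = 17.72 / 4.307 = 4.114 g/cm^3

4.114


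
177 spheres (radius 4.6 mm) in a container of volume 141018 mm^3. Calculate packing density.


V_sphere = 4/3*pi*4.6^3 = 407.7201 mm^3
Total V = 177*407.7201 = 72166.4577 mm^3
PD = 72166.4577 / 141018 = 0.512

0.512


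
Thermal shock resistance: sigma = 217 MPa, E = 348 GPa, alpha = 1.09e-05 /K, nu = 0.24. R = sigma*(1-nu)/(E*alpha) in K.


R = 217*(1-0.24)/(348*1000*1.09e-05) = 43 K

43


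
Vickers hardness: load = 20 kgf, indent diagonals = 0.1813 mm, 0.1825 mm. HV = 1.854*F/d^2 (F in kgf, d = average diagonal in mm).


d_avg = (0.1813+0.1825)/2 = 0.1819 mm
HV = 1.854*20/0.1819^2 = 1121

1121


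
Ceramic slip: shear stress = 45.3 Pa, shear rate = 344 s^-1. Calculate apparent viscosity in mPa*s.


eta = tau/gamma * 1000 = 45.3/344 * 1000 = 131.7 mPa*s

131.7


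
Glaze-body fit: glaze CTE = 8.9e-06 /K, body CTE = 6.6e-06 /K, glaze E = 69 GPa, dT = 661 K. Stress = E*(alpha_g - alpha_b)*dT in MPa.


Stress = 69*1000*(8.9e-06 - 6.6e-06)*661 = 104.9 MPa

104.9


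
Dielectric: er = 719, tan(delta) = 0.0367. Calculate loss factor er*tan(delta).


Loss = 719 * 0.0367 = 26.387

26.387


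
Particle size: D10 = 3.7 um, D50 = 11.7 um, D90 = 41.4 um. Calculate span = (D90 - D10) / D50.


Span = (41.4 - 3.7) / 11.7 = 37.7 / 11.7 = 3.222

3.222


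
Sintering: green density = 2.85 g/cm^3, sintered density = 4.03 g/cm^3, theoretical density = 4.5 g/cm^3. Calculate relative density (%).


Relative = 4.03 / 4.5 * 100 = 89.6%

89.6


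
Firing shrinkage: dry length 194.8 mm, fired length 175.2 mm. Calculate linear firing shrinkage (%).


FS = (194.8 - 175.2) / 194.8 * 100 = 10.06%

10.06


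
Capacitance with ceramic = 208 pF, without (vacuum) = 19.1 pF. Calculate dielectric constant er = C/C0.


er = 208 / 19.1 = 10.89

10.89


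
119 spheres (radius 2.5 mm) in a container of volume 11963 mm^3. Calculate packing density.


V_sphere = 4/3*pi*2.5^3 = 65.4498 mm^3
Total V = 119*65.4498 = 7788.5262 mm^3
PD = 7788.5262 / 11963 = 0.651

0.651


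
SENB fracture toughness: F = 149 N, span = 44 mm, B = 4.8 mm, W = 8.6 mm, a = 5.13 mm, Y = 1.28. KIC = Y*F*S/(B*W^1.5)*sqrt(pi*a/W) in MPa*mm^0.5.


KIC = 1.28*149*44/(4.8*8.6^1.5)*sqrt(pi*5.13/8.6) = 94.9

94.9


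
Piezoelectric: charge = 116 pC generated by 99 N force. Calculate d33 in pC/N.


d33 = 116 / 99 = 1.2 pC/N

1.2


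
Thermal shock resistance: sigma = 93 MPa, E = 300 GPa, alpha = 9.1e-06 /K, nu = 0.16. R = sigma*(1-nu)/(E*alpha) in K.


R = 93*(1-0.16)/(300*1000*9.1e-06) = 29 K

29


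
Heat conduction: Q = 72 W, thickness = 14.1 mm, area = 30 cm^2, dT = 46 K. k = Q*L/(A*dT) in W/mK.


k = 72*14.1/1000/(30/10000*46) = 7.36 W/mK

7.36


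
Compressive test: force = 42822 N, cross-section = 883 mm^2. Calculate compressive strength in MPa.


CS = 42822 / 883 = 48.5 MPa

48.5


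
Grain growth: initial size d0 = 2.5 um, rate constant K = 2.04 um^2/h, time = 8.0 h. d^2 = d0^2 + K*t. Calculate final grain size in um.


d^2 = 2.5^2 + 2.04*8.0 = 22.57
d = sqrt(22.57) = 4.75 um

4.75


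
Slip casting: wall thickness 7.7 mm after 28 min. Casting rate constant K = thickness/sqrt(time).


K = 7.7 / sqrt(28) = 7.7 / 5.2915 = 1.455 mm/min^0.5

1.455


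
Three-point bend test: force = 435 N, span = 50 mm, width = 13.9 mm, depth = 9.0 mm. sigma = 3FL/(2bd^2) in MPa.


sigma = 3*435*50/(2*13.9*9.0^2) = 29.0 MPa

29.0


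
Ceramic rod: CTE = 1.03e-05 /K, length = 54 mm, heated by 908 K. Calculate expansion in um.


dL = 1.03e-05 * 54 * 908 * 1000 = 505.03 um

505.03


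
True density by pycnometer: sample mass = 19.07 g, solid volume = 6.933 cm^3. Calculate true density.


TD = 19.07 / 6.933 = 2.751 g/cm^3

2.751


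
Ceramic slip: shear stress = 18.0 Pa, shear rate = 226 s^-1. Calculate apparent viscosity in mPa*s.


eta = tau/gamma * 1000 = 18.0/226 * 1000 = 79.6 mPa*s

79.6


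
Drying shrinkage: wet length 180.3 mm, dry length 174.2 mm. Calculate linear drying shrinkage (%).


DS = (180.3 - 174.2) / 180.3 * 100 = 3.38%

3.38


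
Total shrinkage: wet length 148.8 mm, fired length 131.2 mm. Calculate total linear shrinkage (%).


TS = (148.8 - 131.2) / 148.8 * 100 = 11.83%

11.83


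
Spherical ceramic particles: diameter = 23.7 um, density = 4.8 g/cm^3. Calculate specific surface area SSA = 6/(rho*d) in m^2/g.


SSA = 6 / (4.8 * 23.7) = 0.053 m^2/g

0.053


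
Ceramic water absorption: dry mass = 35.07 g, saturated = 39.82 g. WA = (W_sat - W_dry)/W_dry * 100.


WA = (39.82 - 35.07) / 35.07 * 100 = 13.54%

13.54


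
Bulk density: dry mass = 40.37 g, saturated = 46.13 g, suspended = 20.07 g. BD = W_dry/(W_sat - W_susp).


BD = 40.37 / (46.13 - 20.07) = 40.37 / 26.06 = 1.549 g/cm^3

1.549


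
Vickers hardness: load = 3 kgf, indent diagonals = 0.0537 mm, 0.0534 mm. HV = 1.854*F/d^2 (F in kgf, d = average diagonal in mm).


d_avg = (0.0537+0.0534)/2 = 0.05355 mm
HV = 1.854*3/0.05355^2 = 1940

1940


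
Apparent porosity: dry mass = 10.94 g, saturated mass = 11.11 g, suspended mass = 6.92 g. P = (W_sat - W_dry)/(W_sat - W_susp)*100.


P = (11.11 - 10.94) / (11.11 - 6.92) * 100 = 0.17 / 4.19 * 100 = 4.1%

4.1


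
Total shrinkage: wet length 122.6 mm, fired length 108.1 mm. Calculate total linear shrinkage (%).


TS = (122.6 - 108.1) / 122.6 * 100 = 11.83%

11.83


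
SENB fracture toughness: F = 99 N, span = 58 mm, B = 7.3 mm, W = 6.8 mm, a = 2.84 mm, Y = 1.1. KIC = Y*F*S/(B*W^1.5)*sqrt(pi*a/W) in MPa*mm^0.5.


KIC = 1.1*99*58/(7.3*6.8^1.5)*sqrt(pi*2.84/6.8) = 55.89

55.89


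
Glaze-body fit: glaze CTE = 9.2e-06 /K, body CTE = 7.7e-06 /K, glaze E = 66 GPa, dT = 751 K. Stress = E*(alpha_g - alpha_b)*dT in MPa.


Stress = 66*1000*(9.2e-06 - 7.7e-06)*751 = 74.3 MPa

74.3


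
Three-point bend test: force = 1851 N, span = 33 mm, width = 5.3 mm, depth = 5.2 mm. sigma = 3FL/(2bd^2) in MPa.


sigma = 3*1851*33/(2*5.3*5.2^2) = 639.3 MPa

639.3


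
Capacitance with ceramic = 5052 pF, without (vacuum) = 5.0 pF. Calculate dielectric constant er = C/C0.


er = 5052 / 5.0 = 1010.4

1010.4


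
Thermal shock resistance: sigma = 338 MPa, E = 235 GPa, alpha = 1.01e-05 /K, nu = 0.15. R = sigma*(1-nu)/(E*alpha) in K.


R = 338*(1-0.15)/(235*1000*1.01e-05) = 121 K

121


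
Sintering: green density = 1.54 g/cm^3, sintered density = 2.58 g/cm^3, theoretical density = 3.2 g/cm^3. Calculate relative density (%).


Relative = 2.58 / 3.2 * 100 = 80.6%

80.6


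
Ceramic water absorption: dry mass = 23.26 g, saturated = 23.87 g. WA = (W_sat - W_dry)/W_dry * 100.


WA = (23.87 - 23.26) / 23.26 * 100 = 2.62%

2.62


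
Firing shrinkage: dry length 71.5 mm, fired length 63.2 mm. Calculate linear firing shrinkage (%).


FS = (71.5 - 63.2) / 71.5 * 100 = 11.61%

11.61


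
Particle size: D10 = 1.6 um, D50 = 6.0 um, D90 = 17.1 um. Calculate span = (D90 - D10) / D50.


Span = (17.1 - 1.6) / 6.0 = 15.5 / 6.0 = 2.583

2.583


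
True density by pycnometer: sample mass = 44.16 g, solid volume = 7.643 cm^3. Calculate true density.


TD = 44.16 / 7.643 = 5.778 g/cm^3

5.778


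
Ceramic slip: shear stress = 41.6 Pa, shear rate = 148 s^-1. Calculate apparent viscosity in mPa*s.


eta = tau/gamma * 1000 = 41.6/148 * 1000 = 281.1 mPa*s

281.1


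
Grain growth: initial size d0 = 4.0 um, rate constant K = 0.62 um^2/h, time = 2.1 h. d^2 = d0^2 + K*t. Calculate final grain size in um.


d^2 = 4.0^2 + 0.62*2.1 = 17.302
d = sqrt(17.302) = 4.16 um

4.16


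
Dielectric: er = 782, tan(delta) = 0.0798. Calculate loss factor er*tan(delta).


Loss = 782 * 0.0798 = 62.404

62.404


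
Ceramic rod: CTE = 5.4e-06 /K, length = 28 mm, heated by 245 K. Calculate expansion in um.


dL = 5.4e-06 * 28 * 245 * 1000 = 37.044 um

37.044


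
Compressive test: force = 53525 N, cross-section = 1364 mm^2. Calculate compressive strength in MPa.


CS = 53525 / 1364 = 39.2 MPa

39.2


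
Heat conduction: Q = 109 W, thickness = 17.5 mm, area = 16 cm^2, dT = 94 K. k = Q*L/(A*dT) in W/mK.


k = 109*17.5/1000/(16/10000*94) = 12.68 W/mK

12.68


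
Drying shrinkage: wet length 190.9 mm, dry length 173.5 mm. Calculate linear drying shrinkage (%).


DS = (190.9 - 173.5) / 190.9 * 100 = 9.11%

9.11


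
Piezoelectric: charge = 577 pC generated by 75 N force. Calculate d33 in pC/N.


d33 = 577 / 75 = 7.7 pC/N

7.7


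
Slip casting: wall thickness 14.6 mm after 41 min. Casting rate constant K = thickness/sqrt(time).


K = 14.6 / sqrt(41) = 14.6 / 6.4031 = 2.28 mm/min^0.5

2.28


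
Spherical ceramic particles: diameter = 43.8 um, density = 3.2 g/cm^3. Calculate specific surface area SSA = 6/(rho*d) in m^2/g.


SSA = 6 / (3.2 * 43.8) = 0.043 m^2/g

0.043


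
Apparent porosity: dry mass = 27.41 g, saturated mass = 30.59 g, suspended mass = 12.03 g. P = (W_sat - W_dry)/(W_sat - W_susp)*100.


P = (30.59 - 27.41) / (30.59 - 12.03) * 100 = 3.18 / 18.56 * 100 = 17.1%

17.1


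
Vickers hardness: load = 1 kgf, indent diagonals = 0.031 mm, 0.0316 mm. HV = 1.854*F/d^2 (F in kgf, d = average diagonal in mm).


d_avg = (0.031+0.0316)/2 = 0.0313 mm
HV = 1.854*1/0.0313^2 = 1892

1892


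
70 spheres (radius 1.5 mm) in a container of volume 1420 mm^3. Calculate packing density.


V_sphere = 4/3*pi*1.5^3 = 14.1372 mm^3
Total V = 70*14.1372 = 989.604 mm^3
PD = 989.604 / 1420 = 0.697

0.697


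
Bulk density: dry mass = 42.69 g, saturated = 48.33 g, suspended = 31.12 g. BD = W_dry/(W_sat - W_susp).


BD = 42.69 / (48.33 - 31.12) = 42.69 / 17.21 = 2.481 g/cm^3

2.481


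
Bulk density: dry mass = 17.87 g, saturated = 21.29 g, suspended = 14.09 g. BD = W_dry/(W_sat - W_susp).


BD = 17.87 / (21.29 - 14.09) = 17.87 / 7.2 = 2.482 g/cm^3

2.482


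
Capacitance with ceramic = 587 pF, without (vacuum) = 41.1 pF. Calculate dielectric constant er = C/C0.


er = 587 / 41.1 = 14.28

14.28


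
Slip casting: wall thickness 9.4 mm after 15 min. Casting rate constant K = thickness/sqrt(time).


K = 9.4 / sqrt(15) = 9.4 / 3.873 = 2.427 mm/min^0.5

2.427


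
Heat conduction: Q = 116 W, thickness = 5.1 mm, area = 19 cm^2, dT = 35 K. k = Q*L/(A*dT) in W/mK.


k = 116*5.1/1000/(19/10000*35) = 8.9 W/mK

8.9


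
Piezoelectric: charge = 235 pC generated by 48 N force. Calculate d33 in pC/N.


d33 = 235 / 48 = 4.9 pC/N

4.9


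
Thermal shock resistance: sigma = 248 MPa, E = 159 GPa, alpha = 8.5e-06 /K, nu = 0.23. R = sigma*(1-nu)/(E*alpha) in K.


R = 248*(1-0.23)/(159*1000*8.5e-06) = 141 K

141


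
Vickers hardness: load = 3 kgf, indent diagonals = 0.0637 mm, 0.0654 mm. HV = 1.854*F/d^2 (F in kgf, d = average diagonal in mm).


d_avg = (0.0637+0.0654)/2 = 0.06455 mm
HV = 1.854*3/0.06455^2 = 1335

1335


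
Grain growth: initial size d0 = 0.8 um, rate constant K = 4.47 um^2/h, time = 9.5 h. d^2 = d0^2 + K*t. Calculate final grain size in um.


d^2 = 0.8^2 + 4.47*9.5 = 43.105
d = sqrt(43.105) = 6.57 um

6.57


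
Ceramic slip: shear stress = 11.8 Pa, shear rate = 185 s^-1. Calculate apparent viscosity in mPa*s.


eta = tau/gamma * 1000 = 11.8/185 * 1000 = 63.8 mPa*s

63.8


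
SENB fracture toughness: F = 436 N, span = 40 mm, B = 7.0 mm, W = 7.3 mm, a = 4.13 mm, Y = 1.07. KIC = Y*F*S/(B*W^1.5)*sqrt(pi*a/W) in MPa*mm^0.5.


KIC = 1.07*436*40/(7.0*7.3^1.5)*sqrt(pi*4.13/7.3) = 180.19

180.19


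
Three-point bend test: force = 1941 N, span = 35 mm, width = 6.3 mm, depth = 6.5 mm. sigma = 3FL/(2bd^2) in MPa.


sigma = 3*1941*35/(2*6.3*6.5^2) = 382.8 MPa

382.8


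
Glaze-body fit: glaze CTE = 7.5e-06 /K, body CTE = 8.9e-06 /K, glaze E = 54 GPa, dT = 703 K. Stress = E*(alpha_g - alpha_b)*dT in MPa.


Stress = 54*1000*(7.5e-06 - 8.9e-06)*703 = -53.1 MPa

-53.1


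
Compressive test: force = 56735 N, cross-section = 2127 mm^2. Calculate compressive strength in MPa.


CS = 56735 / 2127 = 26.7 MPa

26.7


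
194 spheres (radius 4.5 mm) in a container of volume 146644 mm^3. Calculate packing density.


V_sphere = 4/3*pi*4.5^3 = 381.7035 mm^3
Total V = 194*381.7035 = 74050.479 mm^3
PD = 74050.479 / 146644 = 0.505

0.505


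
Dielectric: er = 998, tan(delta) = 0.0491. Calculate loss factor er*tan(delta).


Loss = 998 * 0.0491 = 49.002

49.002


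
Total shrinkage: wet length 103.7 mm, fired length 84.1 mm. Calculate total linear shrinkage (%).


TS = (103.7 - 84.1) / 103.7 * 100 = 18.9%

18.9


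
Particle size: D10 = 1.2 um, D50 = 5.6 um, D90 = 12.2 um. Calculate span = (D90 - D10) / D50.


Span = (12.2 - 1.2) / 5.6 = 11.0 / 5.6 = 1.964

1.964


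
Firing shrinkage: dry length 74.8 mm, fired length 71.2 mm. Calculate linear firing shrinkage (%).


FS = (74.8 - 71.2) / 74.8 * 100 = 4.81%

4.81


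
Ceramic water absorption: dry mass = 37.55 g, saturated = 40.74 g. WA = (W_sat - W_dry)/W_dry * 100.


WA = (40.74 - 37.55) / 37.55 * 100 = 8.5%

8.5


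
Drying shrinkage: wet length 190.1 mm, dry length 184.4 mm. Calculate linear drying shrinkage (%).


DS = (190.1 - 184.4) / 190.1 * 100 = 3.0%

3.0


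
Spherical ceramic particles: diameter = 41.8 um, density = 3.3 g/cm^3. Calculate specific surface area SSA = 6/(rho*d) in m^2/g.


SSA = 6 / (3.3 * 41.8) = 0.043 m^2/g

0.043


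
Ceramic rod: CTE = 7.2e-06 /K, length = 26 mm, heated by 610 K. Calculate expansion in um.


dL = 7.2e-06 * 26 * 610 * 1000 = 114.192 um

114.192


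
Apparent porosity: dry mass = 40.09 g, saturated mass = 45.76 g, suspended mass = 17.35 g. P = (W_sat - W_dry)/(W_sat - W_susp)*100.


P = (45.76 - 40.09) / (45.76 - 17.35) * 100 = 5.67 / 28.41 * 100 = 20.0%

20.0


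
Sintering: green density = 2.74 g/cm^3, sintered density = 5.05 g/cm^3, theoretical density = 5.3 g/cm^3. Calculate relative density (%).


Relative = 5.05 / 5.3 * 100 = 95.3%

95.3


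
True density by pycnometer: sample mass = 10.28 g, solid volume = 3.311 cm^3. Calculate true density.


TD = 10.28 / 3.311 = 3.105 g/cm^3

3.105


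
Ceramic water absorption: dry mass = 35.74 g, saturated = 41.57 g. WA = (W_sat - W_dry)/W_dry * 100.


WA = (41.57 - 35.74) / 35.74 * 100 = 16.31%

16.31


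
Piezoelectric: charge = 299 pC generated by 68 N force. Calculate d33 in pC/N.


d33 = 299 / 68 = 4.4 pC/N

4.4


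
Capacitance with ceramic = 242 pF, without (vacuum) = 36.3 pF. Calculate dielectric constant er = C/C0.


er = 242 / 36.3 = 6.67

6.67


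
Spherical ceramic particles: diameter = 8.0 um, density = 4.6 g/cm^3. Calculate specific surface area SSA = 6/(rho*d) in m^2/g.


SSA = 6 / (4.6 * 8.0) = 0.163 m^2/g

0.163


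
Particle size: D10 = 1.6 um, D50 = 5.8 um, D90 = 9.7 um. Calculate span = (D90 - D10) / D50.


Span = (9.7 - 1.6) / 5.8 = 8.1 / 5.8 = 1.397

1.397


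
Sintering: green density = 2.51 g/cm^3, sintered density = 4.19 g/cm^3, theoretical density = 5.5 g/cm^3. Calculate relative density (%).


Relative = 4.19 / 5.5 * 100 = 76.2%

76.2


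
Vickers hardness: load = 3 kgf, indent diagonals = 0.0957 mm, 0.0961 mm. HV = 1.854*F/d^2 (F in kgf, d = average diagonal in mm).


d_avg = (0.0957+0.0961)/2 = 0.0959 mm
HV = 1.854*3/0.0959^2 = 605

605


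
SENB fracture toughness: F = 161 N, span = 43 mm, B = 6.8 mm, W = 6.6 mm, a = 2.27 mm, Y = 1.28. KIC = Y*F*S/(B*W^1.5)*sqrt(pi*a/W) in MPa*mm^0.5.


KIC = 1.28*161*43/(6.8*6.6^1.5)*sqrt(pi*2.27/6.6) = 79.89

79.89


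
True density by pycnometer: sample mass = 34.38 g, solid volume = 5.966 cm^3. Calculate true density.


TD = 34.38 / 5.966 = 5.763 g/cm^3

5.763


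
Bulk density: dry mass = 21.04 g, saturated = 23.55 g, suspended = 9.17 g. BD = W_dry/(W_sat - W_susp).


BD = 21.04 / (23.55 - 9.17) = 21.04 / 14.38 = 1.463 g/cm^3

1.463


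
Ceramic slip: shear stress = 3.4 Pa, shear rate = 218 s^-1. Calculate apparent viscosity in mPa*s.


eta = tau/gamma * 1000 = 3.4/218 * 1000 = 15.6 mPa*s

15.6


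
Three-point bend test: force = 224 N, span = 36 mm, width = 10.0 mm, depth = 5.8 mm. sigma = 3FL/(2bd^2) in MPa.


sigma = 3*224*36/(2*10.0*5.8^2) = 36.0 MPa

36.0


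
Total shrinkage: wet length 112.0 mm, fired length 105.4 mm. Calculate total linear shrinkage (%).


TS = (112.0 - 105.4) / 112.0 * 100 = 5.89%

5.89


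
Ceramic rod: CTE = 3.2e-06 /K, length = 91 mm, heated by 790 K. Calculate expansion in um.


dL = 3.2e-06 * 91 * 790 * 1000 = 230.048 um

230.048


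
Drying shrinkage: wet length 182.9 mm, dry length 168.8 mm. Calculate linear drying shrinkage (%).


DS = (182.9 - 168.8) / 182.9 * 100 = 7.71%

7.71


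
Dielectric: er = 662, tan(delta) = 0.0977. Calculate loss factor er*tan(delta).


Loss = 662 * 0.0977 = 64.677

64.677


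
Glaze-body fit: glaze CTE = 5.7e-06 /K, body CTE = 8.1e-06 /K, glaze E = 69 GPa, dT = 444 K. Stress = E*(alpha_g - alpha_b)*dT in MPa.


Stress = 69*1000*(5.7e-06 - 8.1e-06)*444 = -73.5 MPa

-73.5


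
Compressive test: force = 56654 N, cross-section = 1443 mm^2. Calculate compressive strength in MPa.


CS = 56654 / 1443 = 39.3 MPa

39.3


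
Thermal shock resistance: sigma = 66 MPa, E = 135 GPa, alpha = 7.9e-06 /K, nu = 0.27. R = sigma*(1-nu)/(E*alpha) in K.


R = 66*(1-0.27)/(135*1000*7.9e-06) = 45 K

45


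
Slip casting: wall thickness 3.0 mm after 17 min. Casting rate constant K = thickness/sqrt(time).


K = 3.0 / sqrt(17) = 3.0 / 4.1231 = 0.728 mm/min^0.5

0.728


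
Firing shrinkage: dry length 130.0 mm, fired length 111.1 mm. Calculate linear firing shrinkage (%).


FS = (130.0 - 111.1) / 130.0 * 100 = 14.54%

14.54


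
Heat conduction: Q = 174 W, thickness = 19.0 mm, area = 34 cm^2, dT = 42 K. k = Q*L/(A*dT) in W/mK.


k = 174*19.0/1000/(34/10000*42) = 23.15 W/mK

23.15


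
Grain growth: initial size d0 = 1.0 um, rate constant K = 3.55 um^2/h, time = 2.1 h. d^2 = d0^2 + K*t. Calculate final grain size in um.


d^2 = 1.0^2 + 3.55*2.1 = 8.455
d = sqrt(8.455) = 2.91 um

2.91


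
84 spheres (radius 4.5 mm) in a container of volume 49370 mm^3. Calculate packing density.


V_sphere = 4/3*pi*4.5^3 = 381.7035 mm^3
Total V = 84*381.7035 = 32063.094 mm^3
PD = 32063.094 / 49370 = 0.649

0.649


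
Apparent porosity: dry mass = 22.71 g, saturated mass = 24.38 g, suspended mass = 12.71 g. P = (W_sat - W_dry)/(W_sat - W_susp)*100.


P = (24.38 - 22.71) / (24.38 - 12.71) * 100 = 1.67 / 11.67 * 100 = 14.3%

14.3


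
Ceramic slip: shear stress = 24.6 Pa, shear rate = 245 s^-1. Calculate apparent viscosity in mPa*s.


eta = tau/gamma * 1000 = 24.6/245 * 1000 = 100.4 mPa*s

100.4


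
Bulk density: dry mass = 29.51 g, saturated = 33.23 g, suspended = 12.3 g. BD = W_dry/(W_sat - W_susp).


BD = 29.51 / (33.23 - 12.3) = 29.51 / 20.93 = 1.41 g/cm^3

1.41


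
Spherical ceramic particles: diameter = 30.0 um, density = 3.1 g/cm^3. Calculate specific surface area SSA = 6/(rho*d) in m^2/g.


SSA = 6 / (3.1 * 30.0) = 0.065 m^2/g

0.065


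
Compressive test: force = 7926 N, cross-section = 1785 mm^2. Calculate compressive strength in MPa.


CS = 7926 / 1785 = 4.4 MPa

4.4


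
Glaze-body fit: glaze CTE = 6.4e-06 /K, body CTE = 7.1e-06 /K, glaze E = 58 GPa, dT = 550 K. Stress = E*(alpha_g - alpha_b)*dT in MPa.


Stress = 58*1000*(6.4e-06 - 7.1e-06)*550 = -22.3 MPa

-22.3


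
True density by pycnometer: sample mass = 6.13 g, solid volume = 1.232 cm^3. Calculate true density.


TD = 6.13 / 1.232 = 4.976 g/cm^3

4.976


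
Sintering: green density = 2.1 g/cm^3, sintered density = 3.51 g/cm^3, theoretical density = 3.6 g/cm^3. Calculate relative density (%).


Relative = 3.51 / 3.6 * 100 = 97.5%

97.5


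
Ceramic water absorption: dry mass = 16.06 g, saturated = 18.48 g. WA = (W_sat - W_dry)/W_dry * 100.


WA = (18.48 - 16.06) / 16.06 * 100 = 15.07%

15.07


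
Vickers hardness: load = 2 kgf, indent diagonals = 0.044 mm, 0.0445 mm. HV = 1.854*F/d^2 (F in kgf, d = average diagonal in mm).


d_avg = (0.044+0.0445)/2 = 0.04425 mm
HV = 1.854*2/0.04425^2 = 1894

1894


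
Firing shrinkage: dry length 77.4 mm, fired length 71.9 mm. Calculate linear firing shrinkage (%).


FS = (77.4 - 71.9) / 77.4 * 100 = 7.11%

7.11


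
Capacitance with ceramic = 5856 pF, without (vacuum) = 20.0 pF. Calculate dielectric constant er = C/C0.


er = 5856 / 20.0 = 292.8

292.8


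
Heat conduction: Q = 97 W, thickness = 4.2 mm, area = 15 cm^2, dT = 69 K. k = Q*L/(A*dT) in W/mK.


k = 97*4.2/1000/(15/10000*69) = 3.94 W/mK

3.94


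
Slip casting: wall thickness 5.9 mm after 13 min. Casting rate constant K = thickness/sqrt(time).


K = 5.9 / sqrt(13) = 5.9 / 3.6056 = 1.636 mm/min^0.5

1.636


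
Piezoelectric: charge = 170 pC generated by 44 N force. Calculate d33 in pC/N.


d33 = 170 / 44 = 3.9 pC/N

3.9


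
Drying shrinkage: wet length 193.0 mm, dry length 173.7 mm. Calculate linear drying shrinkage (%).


DS = (193.0 - 173.7) / 193.0 * 100 = 10.0%

10.0


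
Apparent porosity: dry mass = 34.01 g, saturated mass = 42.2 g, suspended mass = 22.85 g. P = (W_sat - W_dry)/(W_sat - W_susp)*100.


P = (42.2 - 34.01) / (42.2 - 22.85) * 100 = 8.19 / 19.35 * 100 = 42.3%

42.3


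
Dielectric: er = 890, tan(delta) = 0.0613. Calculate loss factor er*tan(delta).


Loss = 890 * 0.0613 = 54.557

54.557


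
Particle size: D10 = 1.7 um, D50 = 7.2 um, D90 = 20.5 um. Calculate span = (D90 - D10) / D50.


Span = (20.5 - 1.7) / 7.2 = 18.8 / 7.2 = 2.611

2.611
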